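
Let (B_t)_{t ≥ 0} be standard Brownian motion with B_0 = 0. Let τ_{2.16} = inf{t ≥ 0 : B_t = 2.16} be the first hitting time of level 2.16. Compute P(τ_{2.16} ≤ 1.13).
P(τ_{2.16} ≤ 1.13) = 2(1 − Φ(2.16/√1.13)) = 2(1 − Φ(2.0320)) ≈ 0.0422

By the reflection principle for standard BM, P(τ_b ≤ t) = 2 · P(B_t ≥ b). Since B_t ~ N(0, t), P(B_t ≥ 2.16) = 1 − Φ(2.16/√t) = 1 − Φ(2.16/√1.13) = 1 − Φ(2.0320) ≈ 0.02108. Doubling: P(τ_{2.16} ≤ 1.13) ≈ 2 · 0.02108 = 0.04216 ≈ 0.0422.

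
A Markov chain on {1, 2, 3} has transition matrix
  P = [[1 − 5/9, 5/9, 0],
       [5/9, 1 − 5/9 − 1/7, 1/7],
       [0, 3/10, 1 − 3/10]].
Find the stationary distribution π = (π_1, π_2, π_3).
π = (21/52, 21/52, 5/26)

This is a birth-death chain on three states, which satisfies detailed balance: π_1 · P_{12} = π_2 · P_{21} and π_2 · P_{23} = π_3 · P_{32}.
From π_1 · 5/9 = π_2 · 5/9: π_2/π_1 = (5/9)/(5/9) = 1.
From π_2 · 1/7 = π_3 · 3/10: π_3/π_2 = (1/7)/(3/10) = 10/21.
Take π_1 proportional to 1; then unnormalized π = (1, 1, 10/21). Normalize by dividing by the sum 52/21:
  π = (21/52, 21/52, 5/26).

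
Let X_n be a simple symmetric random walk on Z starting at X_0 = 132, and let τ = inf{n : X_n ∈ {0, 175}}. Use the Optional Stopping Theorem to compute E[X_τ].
E[X_τ] = 132

X_n is a martingale and τ is a bounded-mean stopping time (indeed τ is finite a.s. with bounded expectation since the walk is in a bounded region). By the OST, E[X_τ] = E[X_0] = 132. Equivalently: E[X_τ] = 175 · P(hit 175 first) + 0 · P(hit 0 first) = 175 · (132/175) = 132.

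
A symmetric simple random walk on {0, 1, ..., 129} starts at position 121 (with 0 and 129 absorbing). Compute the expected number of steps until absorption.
E[τ | X_0 = 121] = 968

Let v_k = E[τ | X_0 = k]. Boundary: v_0 = v_129 = 0. Recurrence: v_k = 1 + (v_{k-1} + v_{k+1})/2 for 1 ≤ k ≤ 128. The particular solution to v_k − (v_{k-1} + v_{k+1})/2 = 1 is v_k = −k^2. Adding homogeneous solution A + B k and matching boundaries gives v_k = k (129 − k). Substituting k = 121: v_121 = 121 · 8 = 968.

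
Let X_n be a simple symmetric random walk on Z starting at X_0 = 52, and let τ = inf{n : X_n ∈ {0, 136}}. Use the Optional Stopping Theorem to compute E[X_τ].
E[X_τ] = 52

X_n is a martingale and τ is a bounded-mean stopping time (indeed τ is finite a.s. with bounded expectation since the walk is in a bounded region). By the OST, E[X_τ] = E[X_0] = 52. Equivalently: E[X_τ] = 136 · P(hit 136 first) + 0 · P(hit 0 first) = 136 · (52/136) = 52.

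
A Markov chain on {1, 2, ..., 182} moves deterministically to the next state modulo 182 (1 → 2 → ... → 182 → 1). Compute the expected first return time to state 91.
E[T_91 | X_0 = 91] = 182

The chain cycles deterministically, so starting at state 91 it returns in exactly 182 steps. Equivalently, the stationary distribution is uniform π_j = 1/182 for every state j, so by Kac's formula E[T_91] = 1/π_91 = 182.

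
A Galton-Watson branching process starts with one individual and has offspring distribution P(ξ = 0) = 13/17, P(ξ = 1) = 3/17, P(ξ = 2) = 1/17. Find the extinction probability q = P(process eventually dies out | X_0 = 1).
q = 1

Mean offspring μ = 0·13/17 + 1·3/17 + 2·1/17 = 5/17 ≤ 1. For μ ≤ 1 with offspring not concentrated at 1, the Galton-Watson process goes extinct almost surely, so q = 1.
(Algebraic check: The pgf is f(s) = 13/17 + 3/17·s + 1/17·s². The extinction probability q is the smallest fixed point of f in [0, 1]. Setting s = f(s):
  1/17·s² + (3/17 − 1)·s + 13/17 = 0
  1/17·s² − (13/17 + 1/17)·s + 13/17 = 0
which factors as (s − 1)·(1/17·s − 13/17) = 0, giving roots s = 1 and s = (13/17)/(1/17) = 13. Since 13 ≥ 1, the smallest root in [0, 1] is s = 1.)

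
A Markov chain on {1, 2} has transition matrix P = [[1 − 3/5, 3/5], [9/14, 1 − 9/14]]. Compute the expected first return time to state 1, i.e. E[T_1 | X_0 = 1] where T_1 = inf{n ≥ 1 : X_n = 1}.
E[T_1 | X_0 = 1] = 1/π_1 = 29/15

For an irreducible recurrent Markov chain with stationary distribution π, E[T_i | X_0 = i] = 1/π_i (Kac's formula). Here π_1 = (9/14)/(3/5 + 9/14) = (9/14)/(87/70) = 15/29, so E[T_1 | X_0 = 1] = 1/π_1 = (3/5 + 9/14)/(9/14) = (87/70)/(9/14) = 29/15.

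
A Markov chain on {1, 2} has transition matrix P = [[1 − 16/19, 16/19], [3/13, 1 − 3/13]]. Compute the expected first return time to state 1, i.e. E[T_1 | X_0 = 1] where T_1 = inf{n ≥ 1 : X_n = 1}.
E[T_1 | X_0 = 1] = 1/π_1 = 265/57

For an irreducible recurrent Markov chain with stationary distribution π, E[T_i | X_0 = i] = 1/π_i (Kac's formula). Here π_1 = (3/13)/(16/19 + 3/13) = (3/13)/(265/247) = 57/265, so E[T_1 | X_0 = 1] = 1/π_1 = (16/19 + 3/13)/(3/13) = (265/247)/(3/13) = 265/57.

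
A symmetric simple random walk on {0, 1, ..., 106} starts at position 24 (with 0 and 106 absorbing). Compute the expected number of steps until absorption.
E[τ | X_0 = 24] = 1968

Let v_k = E[τ | X_0 = k]. Boundary: v_0 = v_106 = 0. Recurrence: v_k = 1 + (v_{k-1} + v_{k+1})/2 for 1 ≤ k ≤ 105. The particular solution to v_k − (v_{k-1} + v_{k+1})/2 = 1 is v_k = −k^2. Adding homogeneous solution A + B k and matching boundaries gives v_k = k (106 − k). Substituting k = 24: v_24 = 24 · 82 = 1968.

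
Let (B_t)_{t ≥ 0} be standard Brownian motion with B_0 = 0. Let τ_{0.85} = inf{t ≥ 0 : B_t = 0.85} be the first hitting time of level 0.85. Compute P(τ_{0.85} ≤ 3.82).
P(τ_{0.85} ≤ 3.82) = 2(1 − Φ(0.85/√3.82)) = 2(1 − Φ(0.4349)) ≈ 0.6636

By the reflection principle for standard BM, P(τ_b ≤ t) = 2 · P(B_t ≥ b). Since B_t ~ N(0, t), P(B_t ≥ 0.85) = 1 − Φ(0.85/√t) = 1 − Φ(0.85/√3.82) = 1 − Φ(0.4349) ≈ 0.33182. Doubling: P(τ_{0.85} ≤ 3.82) ≈ 2 · 0.33182 = 0.66364 ≈ 0.6636.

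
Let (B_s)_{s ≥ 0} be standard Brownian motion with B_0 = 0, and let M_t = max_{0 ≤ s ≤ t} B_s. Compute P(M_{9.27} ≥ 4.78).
P(M_{9.27} ≥ 4.78) = 2·P(B_{9.27} ≥ 4.78) = 2(1 − Φ(4.78/√9.27)) ≈ 0.1164

By the reflection principle for Brownian motion, P(M_t ≥ a) = 2 · P(B_t ≥ a) for a ≥ 0. Since B_t ~ N(0, t), P(B_t ≥ 4.78) = 1 − Φ(4.78/√t) = 1 − Φ(4.78/√9.27) = 1 − Φ(1.5700). So
  P(M_{9.27} ≥ 4.78) = 2(1 − Φ(1.5700)) ≈ 0.1164.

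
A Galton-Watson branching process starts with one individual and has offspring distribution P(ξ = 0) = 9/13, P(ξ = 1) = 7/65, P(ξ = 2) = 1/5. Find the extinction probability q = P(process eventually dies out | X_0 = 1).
q = 1

Mean offspring μ = 0·9/13 + 1·7/65 + 2·1/5 = 33/65 ≤ 1. For μ ≤ 1 with offspring not concentrated at 1, the Galton-Watson process goes extinct almost surely, so q = 1.
(Algebraic check: The pgf is f(s) = 9/13 + 7/65·s + 1/5·s². The extinction probability q is the smallest fixed point of f in [0, 1]. Setting s = f(s):
  1/5·s² + (7/65 − 1)·s + 9/13 = 0
  1/5·s² − (9/13 + 1/5)·s + 9/13 = 0
which factors as (s − 1)·(1/5·s − 9/13) = 0, giving roots s = 1 and s = (9/13)/(1/5) = 45/13. Since 45/13 ≥ 1, the smallest root in [0, 1] is s = 1.)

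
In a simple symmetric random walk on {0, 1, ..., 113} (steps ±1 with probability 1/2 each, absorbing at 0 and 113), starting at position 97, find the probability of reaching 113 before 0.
P(hit 113 before 0) = 97/113

Let u_k = P(hit 113 before 0 | start at k). Then u_0 = 0, u_113 = 1, and u_k = u_{k-1}/2 + u_{k+1}/2 for 1 ≤ k ≤ 112. This harmonic recurrence is solved by u_k = k/113, giving u_97 = 97/113.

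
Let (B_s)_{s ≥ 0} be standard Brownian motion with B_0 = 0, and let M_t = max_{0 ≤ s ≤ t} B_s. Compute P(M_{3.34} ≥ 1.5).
P(M_{3.34} ≥ 1.5) = 2·P(B_{3.34} ≥ 1.5) = 2(1 − Φ(1.5/√3.34)) ≈ 0.4118

By the reflection principle for Brownian motion, P(M_t ≥ a) = 2 · P(B_t ≥ a) for a ≥ 0. Since B_t ~ N(0, t), P(B_t ≥ 1.5) = 1 − Φ(1.5/√t) = 1 − Φ(1.5/√3.34) = 1 − Φ(0.8208). So
  P(M_{3.34} ≥ 1.5) = 2(1 − Φ(0.8208)) ≈ 0.4118.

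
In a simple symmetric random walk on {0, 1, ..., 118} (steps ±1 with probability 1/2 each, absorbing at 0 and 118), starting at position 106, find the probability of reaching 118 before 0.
P(hit 118 before 0) = 106/118 = 53/59

Let u_k = P(hit 118 before 0 | start at k). Then u_0 = 0, u_118 = 1, and u_k = u_{k-1}/2 + u_{k+1}/2 for 1 ≤ k ≤ 117. This harmonic recurrence is solved by u_k = k/118, giving u_106 = 106/118 = 53/59.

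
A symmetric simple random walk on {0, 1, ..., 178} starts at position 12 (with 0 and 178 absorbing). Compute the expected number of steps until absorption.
E[τ | X_0 = 12] = 1992

Let v_k = E[τ | X_0 = k]. Boundary: v_0 = v_178 = 0. Recurrence: v_k = 1 + (v_{k-1} + v_{k+1})/2 for 1 ≤ k ≤ 177. The particular solution to v_k − (v_{k-1} + v_{k+1})/2 = 1 is v_k = −k^2. Adding homogeneous solution A + B k and matching boundaries gives v_k = k (178 − k). Substituting k = 12: v_12 = 12 · 166 = 1992.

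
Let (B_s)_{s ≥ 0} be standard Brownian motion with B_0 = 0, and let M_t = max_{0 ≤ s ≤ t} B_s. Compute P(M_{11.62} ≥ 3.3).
P(M_{11.62} ≥ 3.3) = 2·P(B_{11.62} ≥ 3.3) = 2(1 − Φ(3.3/√11.62)) ≈ 0.3330

By the reflection principle for Brownian motion, P(M_t ≥ a) = 2 · P(B_t ≥ a) for a ≥ 0. Since B_t ~ N(0, t), P(B_t ≥ 3.3) = 1 − Φ(3.3/√t) = 1 − Φ(3.3/√11.62) = 1 − Φ(0.9681). So
  P(M_{11.62} ≥ 3.3) = 2(1 − Φ(0.9681)) ≈ 0.3330.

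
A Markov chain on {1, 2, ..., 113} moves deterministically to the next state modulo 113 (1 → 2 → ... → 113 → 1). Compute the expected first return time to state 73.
E[T_73 | X_0 = 73] = 113

The chain cycles deterministically, so starting at state 73 it returns in exactly 113 steps. Equivalently, the stationary distribution is uniform π_j = 1/113 for every state j, so by Kac's formula E[T_73] = 1/π_73 = 113.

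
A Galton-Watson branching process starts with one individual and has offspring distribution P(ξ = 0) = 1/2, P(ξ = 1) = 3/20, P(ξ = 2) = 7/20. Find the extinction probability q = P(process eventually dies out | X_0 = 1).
q = 1

Mean offspring μ = 0·1/2 + 1·3/20 + 2·7/20 = 17/20 ≤ 1. For μ ≤ 1 with offspring not concentrated at 1, the Galton-Watson process goes extinct almost surely, so q = 1.
(Algebraic check: The pgf is f(s) = 1/2 + 3/20·s + 7/20·s². The extinction probability q is the smallest fixed point of f in [0, 1]. Setting s = f(s):
  7/20·s² + (3/20 − 1)·s + 1/2 = 0
  7/20·s² − (1/2 + 7/20)·s + 1/2 = 0
which factors as (s − 1)·(7/20·s − 1/2) = 0, giving roots s = 1 and s = (1/2)/(7/20) = 10/7. Since 10/7 ≥ 1, the smallest root in [0, 1] is s = 1.)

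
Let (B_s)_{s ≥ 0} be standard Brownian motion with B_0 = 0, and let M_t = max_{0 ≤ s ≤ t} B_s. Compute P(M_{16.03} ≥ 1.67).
P(M_{16.03} ≥ 1.67) = 2·P(B_{16.03} ≥ 1.67) = 2(1 − Φ(1.67/√16.03)) ≈ 0.6766

By the reflection principle for Brownian motion, P(M_t ≥ a) = 2 · P(B_t ≥ a) for a ≥ 0. Since B_t ~ N(0, t), P(B_t ≥ 1.67) = 1 − Φ(1.67/√t) = 1 − Φ(1.67/√16.03) = 1 − Φ(0.4171). So
  P(M_{16.03} ≥ 1.67) = 2(1 − Φ(0.4171)) ≈ 0.6766.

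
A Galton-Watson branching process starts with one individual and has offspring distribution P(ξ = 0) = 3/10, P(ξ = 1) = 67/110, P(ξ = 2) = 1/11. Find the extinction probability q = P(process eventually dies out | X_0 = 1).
q = 1

Mean offspring μ = 0·3/10 + 1·67/110 + 2·1/11 = 87/110 ≤ 1. For μ ≤ 1 with offspring not concentrated at 1, the Galton-Watson process goes extinct almost surely, so q = 1.
(Algebraic check: The pgf is f(s) = 3/10 + 67/110·s + 1/11·s². The extinction probability q is the smallest fixed point of f in [0, 1]. Setting s = f(s):
  1/11·s² + (67/110 − 1)·s + 3/10 = 0
  1/11·s² − (3/10 + 1/11)·s + 3/10 = 0
which factors as (s − 1)·(1/11·s − 3/10) = 0, giving roots s = 1 and s = (3/10)/(1/11) = 33/10. Since 33/10 ≥ 1, the smallest root in [0, 1] is s = 1.)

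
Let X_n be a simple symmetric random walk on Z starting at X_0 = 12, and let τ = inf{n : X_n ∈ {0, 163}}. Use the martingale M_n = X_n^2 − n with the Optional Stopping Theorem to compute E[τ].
E[τ] = 1812

M_n = X_n^2 − n is a martingale (since E[X_{n+1}^2 | F_n] = X_n^2 + 1). By OST (τ has finite mean in a bounded region), E[M_τ] = E[M_0] = X_0^2 − 0 = 12^2 = 144. Also E[M_τ] = E[X_τ^2] − E[τ]. The walk exits at 0 or 163, with P(hit 163 first) = 12/163, so E[X_τ^2] = 163^2 · 12/163 + 0 = 1956. Thus E[τ] = E[X_τ^2] − E[M_τ] = 1956 − 144 = 1812 = 12(163 − 12) = 1812.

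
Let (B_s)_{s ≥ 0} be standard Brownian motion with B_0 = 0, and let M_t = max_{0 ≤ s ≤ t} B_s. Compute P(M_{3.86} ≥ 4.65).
P(M_{3.86} ≥ 4.65) = 2·P(B_{3.86} ≥ 4.65) = 2(1 − Φ(4.65/√3.86)) ≈ 0.0179

By the reflection principle for Brownian motion, P(M_t ≥ a) = 2 · P(B_t ≥ a) for a ≥ 0. Since B_t ~ N(0, t), P(B_t ≥ 4.65) = 1 − Φ(4.65/√t) = 1 − Φ(4.65/√3.86) = 1 − Φ(2.3668). So
  P(M_{3.86} ≥ 4.65) = 2(1 − Φ(2.3668)) ≈ 0.0179.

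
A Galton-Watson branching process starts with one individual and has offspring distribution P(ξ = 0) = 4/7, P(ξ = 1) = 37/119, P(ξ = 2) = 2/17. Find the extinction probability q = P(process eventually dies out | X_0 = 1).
q = 1

Mean offspring μ = 0·4/7 + 1·37/119 + 2·2/17 = 65/119 ≤ 1. For μ ≤ 1 with offspring not concentrated at 1, the Galton-Watson process goes extinct almost surely, so q = 1.
(Algebraic check: The pgf is f(s) = 4/7 + 37/119·s + 2/17·s². The extinction probability q is the smallest fixed point of f in [0, 1]. Setting s = f(s):
  2/17·s² + (37/119 − 1)·s + 4/7 = 0
  2/17·s² − (4/7 + 2/17)·s + 4/7 = 0
which factors as (s − 1)·(2/17·s − 4/7) = 0, giving roots s = 1 and s = (4/7)/(2/17) = 34/7. Since 34/7 ≥ 1, the smallest root in [0, 1] is s = 1.)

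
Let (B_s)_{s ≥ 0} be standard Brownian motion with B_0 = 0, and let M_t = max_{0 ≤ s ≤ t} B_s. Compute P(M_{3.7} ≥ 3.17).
P(M_{3.7} ≥ 3.17) = 2·P(B_{3.7} ≥ 3.17) = 2(1 − Φ(3.17/√3.7)) ≈ 0.0994

By the reflection principle for Brownian motion, P(M_t ≥ a) = 2 · P(B_t ≥ a) for a ≥ 0. Since B_t ~ N(0, t), P(B_t ≥ 3.17) = 1 − Φ(3.17/√t) = 1 − Φ(3.17/√3.7) = 1 − Φ(1.6480). So
  P(M_{3.7} ≥ 3.17) = 2(1 − Φ(1.6480)) ≈ 0.0994.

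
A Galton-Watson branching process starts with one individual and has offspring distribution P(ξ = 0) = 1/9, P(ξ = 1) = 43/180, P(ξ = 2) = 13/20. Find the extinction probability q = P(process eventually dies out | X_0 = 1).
q = 20/117

The pgf is f(s) = 1/9 + 43/180·s + 13/20·s². The extinction probability q is the smallest fixed point of f in [0, 1]. Setting s = f(s):
  13/20·s² + (43/180 − 1)·s + 1/9 = 0
  13/20·s² − (1/9 + 13/20)·s + 1/9 = 0
which factors as (s − 1)·(13/20·s − 1/9) = 0, giving roots s = 1 and s = (1/9)/(13/20) = 20/117.
Mean offspring μ = 43/180 + 2·13/20 = 277/180 > 1 (supercritical), so q < 1. The extinction probability is the smaller root: q = (1/9)/(13/20) = 20/117.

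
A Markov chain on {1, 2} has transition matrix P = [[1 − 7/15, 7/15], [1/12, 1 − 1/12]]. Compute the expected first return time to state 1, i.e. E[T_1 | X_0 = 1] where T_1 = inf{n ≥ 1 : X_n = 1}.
E[T_1 | X_0 = 1] = 1/π_1 = 33/5

For an irreducible recurrent Markov chain with stationary distribution π, E[T_i | X_0 = i] = 1/π_i (Kac's formula). Here π_1 = (1/12)/(7/15 + 1/12) = (1/12)/(11/20) = 5/33, so E[T_1 | X_0 = 1] = 1/π_1 = (7/15 + 1/12)/(1/12) = (11/20)/(1/12) = 33/5.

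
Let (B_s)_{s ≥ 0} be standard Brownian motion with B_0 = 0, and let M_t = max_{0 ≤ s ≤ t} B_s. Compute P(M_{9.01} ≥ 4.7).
P(M_{9.01} ≥ 4.7) = 2·P(B_{9.01} ≥ 4.7) = 2(1 − Φ(4.7/√9.01)) ≈ 0.1174

By the reflection principle for Brownian motion, P(M_t ≥ a) = 2 · P(B_t ≥ a) for a ≥ 0. Since B_t ~ N(0, t), P(B_t ≥ 4.7) = 1 − Φ(4.7/√t) = 1 − Φ(4.7/√9.01) = 1 − Φ(1.5658). So
  P(M_{9.01} ≥ 4.7) = 2(1 − Φ(1.5658)) ≈ 0.1174.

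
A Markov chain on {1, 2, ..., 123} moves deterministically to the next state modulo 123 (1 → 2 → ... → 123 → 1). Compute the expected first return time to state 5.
E[T_5 | X_0 = 5] = 123

The chain cycles deterministically, so starting at state 5 it returns in exactly 123 steps. Equivalently, the stationary distribution is uniform π_j = 1/123 for every state j, so by Kac's formula E[T_5] = 1/π_5 = 123.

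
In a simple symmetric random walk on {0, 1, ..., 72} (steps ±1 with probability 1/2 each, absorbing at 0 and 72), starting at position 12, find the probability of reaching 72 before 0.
P(hit 72 before 0) = 12/72 = 1/6

Let u_k = P(hit 72 before 0 | start at k). Then u_0 = 0, u_72 = 1, and u_k = u_{k-1}/2 + u_{k+1}/2 for 1 ≤ k ≤ 71. This harmonic recurrence is solved by u_k = k/72, giving u_12 = 12/72 = 1/6.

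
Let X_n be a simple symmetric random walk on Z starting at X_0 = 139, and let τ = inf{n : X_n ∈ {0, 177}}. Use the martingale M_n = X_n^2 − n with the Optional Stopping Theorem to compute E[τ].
E[τ] = 5282

M_n = X_n^2 − n is a martingale (since E[X_{n+1}^2 | F_n] = X_n^2 + 1). By OST (τ has finite mean in a bounded region), E[M_τ] = E[M_0] = X_0^2 − 0 = 139^2 = 19321. Also E[M_τ] = E[X_τ^2] − E[τ]. The walk exits at 0 or 177, with P(hit 177 first) = 139/177, so E[X_τ^2] = 177^2 · 139/177 + 0 = 24603. Thus E[τ] = E[X_τ^2] − E[M_τ] = 24603 − 19321 = 5282 = 139(177 − 139) = 5282.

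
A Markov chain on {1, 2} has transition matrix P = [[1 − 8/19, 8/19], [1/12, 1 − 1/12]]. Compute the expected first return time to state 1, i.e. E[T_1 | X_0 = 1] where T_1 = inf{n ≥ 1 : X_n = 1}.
E[T_1 | X_0 = 1] = 1/π_1 = 115/19

For an irreducible recurrent Markov chain with stationary distribution π, E[T_i | X_0 = i] = 1/π_i (Kac's formula). Here π_1 = (1/12)/(8/19 + 1/12) = (1/12)/(115/228) = 19/115, so E[T_1 | X_0 = 1] = 1/π_1 = (8/19 + 1/12)/(1/12) = (115/228)/(1/12) = 115/19.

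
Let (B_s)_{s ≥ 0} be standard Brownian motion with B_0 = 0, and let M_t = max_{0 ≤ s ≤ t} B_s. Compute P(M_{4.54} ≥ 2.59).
P(M_{4.54} ≥ 2.59) = 2·P(B_{4.54} ≥ 2.59) = 2(1 − Φ(2.59/√4.54)) ≈ 0.2242

By the reflection principle for Brownian motion, P(M_t ≥ a) = 2 · P(B_t ≥ a) for a ≥ 0. Since B_t ~ N(0, t), P(B_t ≥ 2.59) = 1 − Φ(2.59/√t) = 1 − Φ(2.59/√4.54) = 1 − Φ(1.2155). So
  P(M_{4.54} ≥ 2.59) = 2(1 − Φ(1.2155)) ≈ 0.2242.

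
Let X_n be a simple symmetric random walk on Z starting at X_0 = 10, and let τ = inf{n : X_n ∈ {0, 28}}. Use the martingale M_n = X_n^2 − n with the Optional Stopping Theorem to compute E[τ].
E[τ] = 180

M_n = X_n^2 − n is a martingale (since E[X_{n+1}^2 | F_n] = X_n^2 + 1). By OST (τ has finite mean in a bounded region), E[M_τ] = E[M_0] = X_0^2 − 0 = 10^2 = 100. Also E[M_τ] = E[X_τ^2] − E[τ]. The walk exits at 0 or 28, with P(hit 28 first) = 10/28, so E[X_τ^2] = 28^2 · 10/28 + 0 = 280. Thus E[τ] = E[X_τ^2] − E[M_τ] = 280 − 100 = 180 = 10(28 − 10) = 180.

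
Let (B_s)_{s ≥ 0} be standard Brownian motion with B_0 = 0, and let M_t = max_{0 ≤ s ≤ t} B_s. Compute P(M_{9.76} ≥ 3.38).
P(M_{9.76} ≥ 3.38) = 2·P(B_{9.76} ≥ 3.38) = 2(1 − Φ(3.38/√9.76)) ≈ 0.2793

By the reflection principle for Brownian motion, P(M_t ≥ a) = 2 · P(B_t ≥ a) for a ≥ 0. Since B_t ~ N(0, t), P(B_t ≥ 3.38) = 1 − Φ(3.38/√t) = 1 − Φ(3.38/√9.76) = 1 − Φ(1.0819). So
  P(M_{9.76} ≥ 3.38) = 2(1 − Φ(1.0819)) ≈ 0.2793.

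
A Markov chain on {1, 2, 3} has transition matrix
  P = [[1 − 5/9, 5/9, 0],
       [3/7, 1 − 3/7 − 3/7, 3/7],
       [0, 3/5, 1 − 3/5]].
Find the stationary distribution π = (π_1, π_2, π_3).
π = (9/29, 35/87, 25/87)

This is a birth-death chain on three states, which satisfies detailed balance: π_1 · P_{12} = π_2 · P_{21} and π_2 · P_{23} = π_3 · P_{32}.
From π_1 · 5/9 = π_2 · 3/7: π_2/π_1 = (5/9)/(3/7) = 35/27.
From π_2 · 3/7 = π_3 · 3/5: π_3/π_2 = (3/7)/(3/5) = 5/7.
Take π_1 proportional to 1; then unnormalized π = (1, 35/27, 25/27). Normalize by dividing by the sum 29/9:
  π = (9/29, 35/87, 25/87).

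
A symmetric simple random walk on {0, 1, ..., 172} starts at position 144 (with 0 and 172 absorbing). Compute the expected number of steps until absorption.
E[τ | X_0 = 144] = 4032

Let v_k = E[τ | X_0 = k]. Boundary: v_0 = v_172 = 0. Recurrence: v_k = 1 + (v_{k-1} + v_{k+1})/2 for 1 ≤ k ≤ 171. The particular solution to v_k − (v_{k-1} + v_{k+1})/2 = 1 is v_k = −k^2. Adding homogeneous solution A + B k and matching boundaries gives v_k = k (172 − k). Substituting k = 144: v_144 = 144 · 28 = 4032.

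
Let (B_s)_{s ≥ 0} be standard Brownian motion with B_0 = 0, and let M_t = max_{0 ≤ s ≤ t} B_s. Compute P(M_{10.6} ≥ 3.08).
P(M_{10.6} ≥ 3.08) = 2·P(B_{10.6} ≥ 3.08) = 2(1 − Φ(3.08/√10.6)) ≈ 0.3441

By the reflection principle for Brownian motion, P(M_t ≥ a) = 2 · P(B_t ≥ a) for a ≥ 0. Since B_t ~ N(0, t), P(B_t ≥ 3.08) = 1 − Φ(3.08/√t) = 1 − Φ(3.08/√10.6) = 1 − Φ(0.9460). So
  P(M_{10.6} ≥ 3.08) = 2(1 − Φ(0.9460)) ≈ 0.3441.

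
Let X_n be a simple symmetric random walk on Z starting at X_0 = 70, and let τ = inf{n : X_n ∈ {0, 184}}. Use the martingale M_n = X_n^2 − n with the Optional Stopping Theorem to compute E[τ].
E[τ] = 7980

M_n = X_n^2 − n is a martingale (since E[X_{n+1}^2 | F_n] = X_n^2 + 1). By OST (τ has finite mean in a bounded region), E[M_τ] = E[M_0] = X_0^2 − 0 = 70^2 = 4900. Also E[M_τ] = E[X_τ^2] − E[τ]. The walk exits at 0 or 184, with P(hit 184 first) = 70/184, so E[X_τ^2] = 184^2 · 70/184 + 0 = 12880. Thus E[τ] = E[X_τ^2] − E[M_τ] = 12880 − 4900 = 7980 = 70(184 − 70) = 7980.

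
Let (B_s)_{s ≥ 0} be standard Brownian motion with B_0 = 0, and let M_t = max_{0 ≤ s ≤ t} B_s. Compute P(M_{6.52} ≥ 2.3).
P(M_{6.52} ≥ 2.3) = 2·P(B_{6.52} ≥ 2.3) = 2(1 − Φ(2.3/√6.52)) ≈ 0.3677

By the reflection principle for Brownian motion, P(M_t ≥ a) = 2 · P(B_t ≥ a) for a ≥ 0. Since B_t ~ N(0, t), P(B_t ≥ 2.3) = 1 − Φ(2.3/√t) = 1 − Φ(2.3/√6.52) = 1 − Φ(0.9007). So
  P(M_{6.52} ≥ 2.3) = 2(1 − Φ(0.9007)) ≈ 0.3677.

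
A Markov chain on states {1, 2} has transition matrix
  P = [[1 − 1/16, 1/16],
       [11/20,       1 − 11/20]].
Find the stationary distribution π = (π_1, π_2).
π_1 = 44/49, π_2 = 5/49

Solve πP = π with π_1 + π_2 = 1. From πP = π: π_1 · (1 − 1/16) + π_2 · 11/20 = π_1 ⇒ π_2 · 11/20 = π_1 · 1/16 ⇒ π_2/π_1 = (1/16)/(11/20) = 5/44. Together with π_1 + π_2 = 1:
  π_1 = (11/20)/(1/16 + 11/20) = (11/20)/(49/80) = 44/49,
  π_2 = (1/16)/(1/16 + 11/20) = (1/16)/(49/80) = 5/49.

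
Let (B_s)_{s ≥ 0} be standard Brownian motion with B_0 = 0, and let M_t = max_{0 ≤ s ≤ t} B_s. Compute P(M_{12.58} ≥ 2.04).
P(M_{12.58} ≥ 2.04) = 2·P(B_{12.58} ≥ 2.04) = 2(1 − Φ(2.04/√12.58)) ≈ 0.5652

By the reflection principle for Brownian motion, P(M_t ≥ a) = 2 · P(B_t ≥ a) for a ≥ 0. Since B_t ~ N(0, t), P(B_t ≥ 2.04) = 1 − Φ(2.04/√t) = 1 − Φ(2.04/√12.58) = 1 − Φ(0.5752). So
  P(M_{12.58} ≥ 2.04) = 2(1 − Φ(0.5752)) ≈ 0.5652.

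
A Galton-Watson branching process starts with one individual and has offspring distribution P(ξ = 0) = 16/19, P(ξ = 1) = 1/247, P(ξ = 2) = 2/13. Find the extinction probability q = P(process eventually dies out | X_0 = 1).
q = 1

Mean offspring μ = 0·16/19 + 1·1/247 + 2·2/13 = 77/247 ≤ 1. For μ ≤ 1 with offspring not concentrated at 1, the Galton-Watson process goes extinct almost surely, so q = 1.
(Algebraic check: The pgf is f(s) = 16/19 + 1/247·s + 2/13·s². The extinction probability q is the smallest fixed point of f in [0, 1]. Setting s = f(s):
  2/13·s² + (1/247 − 1)·s + 16/19 = 0
  2/13·s² − (16/19 + 2/13)·s + 16/19 = 0
which factors as (s − 1)·(2/13·s − 16/19) = 0, giving roots s = 1 and s = (16/19)/(2/13) = 104/19. Since 104/19 ≥ 1, the smallest root in [0, 1] is s = 1.)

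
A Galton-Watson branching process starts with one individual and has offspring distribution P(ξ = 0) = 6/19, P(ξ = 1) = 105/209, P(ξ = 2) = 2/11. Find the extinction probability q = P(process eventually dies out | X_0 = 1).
q = 1

Mean offspring μ = 0·6/19 + 1·105/209 + 2·2/11 = 181/209 ≤ 1. For μ ≤ 1 with offspring not concentrated at 1, the Galton-Watson process goes extinct almost surely, so q = 1.
(Algebraic check: The pgf is f(s) = 6/19 + 105/209·s + 2/11·s². The extinction probability q is the smallest fixed point of f in [0, 1]. Setting s = f(s):
  2/11·s² + (105/209 − 1)·s + 6/19 = 0
  2/11·s² − (6/19 + 2/11)·s + 6/19 = 0
which factors as (s − 1)·(2/11·s − 6/19) = 0, giving roots s = 1 and s = (6/19)/(2/11) = 33/19. Since 33/19 ≥ 1, the smallest root in [0, 1] is s = 1.)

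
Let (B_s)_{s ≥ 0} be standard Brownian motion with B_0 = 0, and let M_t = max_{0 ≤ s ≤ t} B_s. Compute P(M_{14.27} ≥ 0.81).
P(M_{14.27} ≥ 0.81) = 2·P(B_{14.27} ≥ 0.81) = 2(1 − Φ(0.81/√14.27)) ≈ 0.8302

By the reflection principle for Brownian motion, P(M_t ≥ a) = 2 · P(B_t ≥ a) for a ≥ 0. Since B_t ~ N(0, t), P(B_t ≥ 0.81) = 1 − Φ(0.81/√t) = 1 − Φ(0.81/√14.27) = 1 − Φ(0.2144). So
  P(M_{14.27} ≥ 0.81) = 2(1 − Φ(0.2144)) ≈ 0.8302.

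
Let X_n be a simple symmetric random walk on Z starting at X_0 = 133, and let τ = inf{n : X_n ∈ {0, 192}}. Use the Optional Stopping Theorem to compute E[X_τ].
E[X_τ] = 133

X_n is a martingale and τ is a bounded-mean stopping time (indeed τ is finite a.s. with bounded expectation since the walk is in a bounded region). By the OST, E[X_τ] = E[X_0] = 133. Equivalently: E[X_τ] = 192 · P(hit 192 first) + 0 · P(hit 0 first) = 192 · (133/192) = 133.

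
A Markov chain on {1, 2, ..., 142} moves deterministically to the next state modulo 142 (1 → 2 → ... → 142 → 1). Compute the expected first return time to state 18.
E[T_18 | X_0 = 18] = 142

The chain cycles deterministically, so starting at state 18 it returns in exactly 142 steps. Equivalently, the stationary distribution is uniform π_j = 1/142 for every state j, so by Kac's formula E[T_18] = 1/π_18 = 142.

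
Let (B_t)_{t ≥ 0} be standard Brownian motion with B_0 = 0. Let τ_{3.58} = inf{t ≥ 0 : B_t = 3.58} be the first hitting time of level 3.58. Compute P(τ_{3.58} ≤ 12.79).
P(τ_{3.58} ≤ 12.79) = 2(1 − Φ(3.58/√12.79)) = 2(1 − Φ(1.0010)) ≈ 0.3168

By the reflection principle for standard BM, P(τ_b ≤ t) = 2 · P(B_t ≥ b). Since B_t ~ N(0, t), P(B_t ≥ 3.58) = 1 − Φ(3.58/√t) = 1 − Φ(3.58/√12.79) = 1 − Φ(1.0010) ≈ 0.15841. Doubling: P(τ_{3.58} ≤ 12.79) ≈ 2 · 0.15841 = 0.31682 ≈ 0.3168.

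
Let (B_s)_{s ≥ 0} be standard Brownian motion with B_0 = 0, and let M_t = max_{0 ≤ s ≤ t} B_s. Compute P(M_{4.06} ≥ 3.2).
P(M_{4.06} ≥ 3.2) = 2·P(B_{4.06} ≥ 3.2) = 2(1 − Φ(3.2/√4.06)) ≈ 0.1123

By the reflection principle for Brownian motion, P(M_t ≥ a) = 2 · P(B_t ≥ a) for a ≥ 0. Since B_t ~ N(0, t), P(B_t ≥ 3.2) = 1 − Φ(3.2/√t) = 1 − Φ(3.2/√4.06) = 1 − Φ(1.5881). So
  P(M_{4.06} ≥ 3.2) = 2(1 − Φ(1.5881)) ≈ 0.1123.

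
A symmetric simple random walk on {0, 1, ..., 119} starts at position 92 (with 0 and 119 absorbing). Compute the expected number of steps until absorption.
E[τ | X_0 = 92] = 2484

Let v_k = E[τ | X_0 = k]. Boundary: v_0 = v_119 = 0. Recurrence: v_k = 1 + (v_{k-1} + v_{k+1})/2 for 1 ≤ k ≤ 118. The particular solution to v_k − (v_{k-1} + v_{k+1})/2 = 1 is v_k = −k^2. Adding homogeneous solution A + B k and matching boundaries gives v_k = k (119 − k). Substituting k = 92: v_92 = 92 · 27 = 2484.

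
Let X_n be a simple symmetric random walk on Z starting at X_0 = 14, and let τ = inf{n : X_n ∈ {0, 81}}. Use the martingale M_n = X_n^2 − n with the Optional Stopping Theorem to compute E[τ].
E[τ] = 938

M_n = X_n^2 − n is a martingale (since E[X_{n+1}^2 | F_n] = X_n^2 + 1). By OST (τ has finite mean in a bounded region), E[M_τ] = E[M_0] = X_0^2 − 0 = 14^2 = 196. Also E[M_τ] = E[X_τ^2] − E[τ]. The walk exits at 0 or 81, with P(hit 81 first) = 14/81, so E[X_τ^2] = 81^2 · 14/81 + 0 = 1134. Thus E[τ] = E[X_τ^2] − E[M_τ] = 1134 − 196 = 938 = 14(81 − 14) = 938.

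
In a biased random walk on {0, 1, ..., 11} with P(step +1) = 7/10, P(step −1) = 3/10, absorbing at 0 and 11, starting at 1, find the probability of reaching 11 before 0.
P(hit 11 before 0) = (1 − (3/7)^1) / (1 − (3/7)^11) = 282475249/494287399

Let u_k denote P(reach 11 before 0 | start at k). Boundary: u_0 = 0, u_11 = 1. Recurrence: u_k = 7/10·u_{k+1} + 3/10·u_{k-1} for 1 ≤ k ≤ 10. Try u_k = A + B·r^k with r = q/p = (3/10)/(7/10) = 3/7. Substitution satisfies the recurrence; boundary conditions give:
  u_k = (1 − r^k) / (1 − r^N) = (1 − (3/7)^1) / (1 − (3/7)^11) = 282475249/494287399.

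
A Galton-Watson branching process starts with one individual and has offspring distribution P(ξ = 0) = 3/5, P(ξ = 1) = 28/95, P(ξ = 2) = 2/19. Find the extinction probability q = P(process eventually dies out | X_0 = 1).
q = 1

Mean offspring μ = 0·3/5 + 1·28/95 + 2·2/19 = 48/95 ≤ 1. For μ ≤ 1 with offspring not concentrated at 1, the Galton-Watson process goes extinct almost surely, so q = 1.
(Algebraic check: The pgf is f(s) = 3/5 + 28/95·s + 2/19·s². The extinction probability q is the smallest fixed point of f in [0, 1]. Setting s = f(s):
  2/19·s² + (28/95 − 1)·s + 3/5 = 0
  2/19·s² − (3/5 + 2/19)·s + 3/5 = 0
which factors as (s − 1)·(2/19·s − 3/5) = 0, giving roots s = 1 and s = (3/5)/(2/19) = 57/10. Since 57/10 ≥ 1, the smallest root in [0, 1] is s = 1.)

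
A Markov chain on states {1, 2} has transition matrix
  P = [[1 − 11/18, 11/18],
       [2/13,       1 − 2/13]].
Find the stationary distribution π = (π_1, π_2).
π_1 = 36/179, π_2 = 143/179

Solve πP = π with π_1 + π_2 = 1. From πP = π: π_1 · (1 − 11/18) + π_2 · 2/13 = π_1 ⇒ π_2 · 2/13 = π_1 · 11/18 ⇒ π_2/π_1 = (11/18)/(2/13) = 143/36. Together with π_1 + π_2 = 1:
  π_1 = (2/13)/(11/18 + 2/13) = (2/13)/(179/234) = 36/179,
  π_2 = (11/18)/(11/18 + 2/13) = (11/18)/(179/234) = 143/179.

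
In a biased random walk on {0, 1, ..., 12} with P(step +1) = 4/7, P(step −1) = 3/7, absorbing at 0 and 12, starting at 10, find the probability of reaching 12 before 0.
P(hit 12 before 0) = (1 − (3/4)^10) / (1 − (3/4)^12) = 2261776/2320825

Let u_k denote P(reach 12 before 0 | start at k). Boundary: u_0 = 0, u_12 = 1. Recurrence: u_k = 4/7·u_{k+1} + 3/7·u_{k-1} for 1 ≤ k ≤ 11. Try u_k = A + B·r^k with r = q/p = (3/7)/(4/7) = 3/4. Substitution satisfies the recurrence; boundary conditions give:
  u_k = (1 − r^k) / (1 − r^N) = (1 − (3/4)^10) / (1 − (3/4)^12) = 2261776/2320825.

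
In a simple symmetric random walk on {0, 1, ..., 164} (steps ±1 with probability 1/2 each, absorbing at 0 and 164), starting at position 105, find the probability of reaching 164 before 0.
P(hit 164 before 0) = 105/164

Let u_k = P(hit 164 before 0 | start at k). Then u_0 = 0, u_164 = 1, and u_k = u_{k-1}/2 + u_{k+1}/2 for 1 ≤ k ≤ 163. This harmonic recurrence is solved by u_k = k/164, giving u_105 = 105/164.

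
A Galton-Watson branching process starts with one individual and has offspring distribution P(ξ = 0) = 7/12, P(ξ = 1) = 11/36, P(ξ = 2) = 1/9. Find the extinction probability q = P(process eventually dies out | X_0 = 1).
q = 1

Mean offspring μ = 0·7/12 + 1·11/36 + 2·1/9 = 19/36 ≤ 1. For μ ≤ 1 with offspring not concentrated at 1, the Galton-Watson process goes extinct almost surely, so q = 1.
(Algebraic check: The pgf is f(s) = 7/12 + 11/36·s + 1/9·s². The extinction probability q is the smallest fixed point of f in [0, 1]. Setting s = f(s):
  1/9·s² + (11/36 − 1)·s + 7/12 = 0
  1/9·s² − (7/12 + 1/9)·s + 7/12 = 0
which factors as (s − 1)·(1/9·s − 7/12) = 0, giving roots s = 1 and s = (7/12)/(1/9) = 21/4. Since 21/4 ≥ 1, the smallest root in [0, 1] is s = 1.)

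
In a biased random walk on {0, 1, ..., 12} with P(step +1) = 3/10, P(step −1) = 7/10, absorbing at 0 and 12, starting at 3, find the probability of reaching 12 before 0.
P(hit 12 before 0) = (1 − (7/3)^3) / (1 − (7/3)^12) = 19683/43799860

Let u_k denote P(reach 12 before 0 | start at k). Boundary: u_0 = 0, u_12 = 1. Recurrence: u_k = 3/10·u_{k+1} + 7/10·u_{k-1} for 1 ≤ k ≤ 11. Try u_k = A + B·r^k with r = q/p = (7/10)/(3/10) = 7/3. Substitution satisfies the recurrence; boundary conditions give:
  u_k = (1 − r^k) / (1 − r^N) = (1 − (7/3)^3) / (1 − (7/3)^12) = 19683/43799860.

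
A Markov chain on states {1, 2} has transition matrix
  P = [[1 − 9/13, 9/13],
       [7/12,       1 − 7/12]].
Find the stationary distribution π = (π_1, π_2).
π_1 = 91/199, π_2 = 108/199

Solve πP = π with π_1 + π_2 = 1. From πP = π: π_1 · (1 − 9/13) + π_2 · 7/12 = π_1 ⇒ π_2 · 7/12 = π_1 · 9/13 ⇒ π_2/π_1 = (9/13)/(7/12) = 108/91. Together with π_1 + π_2 = 1:
  π_1 = (7/12)/(9/13 + 7/12) = (7/12)/(199/156) = 91/199,
  π_2 = (9/13)/(9/13 + 7/12) = (9/13)/(199/156) = 108/199.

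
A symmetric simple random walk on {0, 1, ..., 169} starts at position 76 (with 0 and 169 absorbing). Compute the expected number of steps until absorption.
E[τ | X_0 = 76] = 7068

Let v_k = E[τ | X_0 = k]. Boundary: v_0 = v_169 = 0. Recurrence: v_k = 1 + (v_{k-1} + v_{k+1})/2 for 1 ≤ k ≤ 168. The particular solution to v_k − (v_{k-1} + v_{k+1})/2 = 1 is v_k = −k^2. Adding homogeneous solution A + B k and matching boundaries gives v_k = k (169 − k). Substituting k = 76: v_76 = 76 · 93 = 7068.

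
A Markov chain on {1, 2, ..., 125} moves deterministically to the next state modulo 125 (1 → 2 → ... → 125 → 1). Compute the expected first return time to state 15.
E[T_15 | X_0 = 15] = 125

The chain cycles deterministically, so starting at state 15 it returns in exactly 125 steps. Equivalently, the stationary distribution is uniform π_j = 1/125 for every state j, so by Kac's formula E[T_15] = 1/π_15 = 125.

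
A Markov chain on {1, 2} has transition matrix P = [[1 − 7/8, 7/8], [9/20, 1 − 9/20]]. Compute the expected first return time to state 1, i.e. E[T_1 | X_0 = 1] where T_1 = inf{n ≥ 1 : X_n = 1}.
E[T_1 | X_0 = 1] = 1/π_1 = 53/18

For an irreducible recurrent Markov chain with stationary distribution π, E[T_i | X_0 = i] = 1/π_i (Kac's formula). Here π_1 = (9/20)/(7/8 + 9/20) = (9/20)/(53/40) = 18/53, so E[T_1 | X_0 = 1] = 1/π_1 = (7/8 + 9/20)/(9/20) = (53/40)/(9/20) = 53/18.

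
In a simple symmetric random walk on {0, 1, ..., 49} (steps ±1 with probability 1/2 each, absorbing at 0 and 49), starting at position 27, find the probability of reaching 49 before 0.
P(hit 49 before 0) = 27/49

Let u_k = P(hit 49 before 0 | start at k). Then u_0 = 0, u_49 = 1, and u_k = u_{k-1}/2 + u_{k+1}/2 for 1 ≤ k ≤ 48. This harmonic recurrence is solved by u_k = k/49, giving u_27 = 27/49.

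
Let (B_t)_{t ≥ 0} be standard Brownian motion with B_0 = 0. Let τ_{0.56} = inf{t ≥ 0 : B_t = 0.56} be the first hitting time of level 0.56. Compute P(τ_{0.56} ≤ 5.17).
P(τ_{0.56} ≤ 5.17) = 2(1 − Φ(0.56/√5.17)) = 2(1 − Φ(0.2463)) ≈ 0.8055

By the reflection principle for standard BM, P(τ_b ≤ t) = 2 · P(B_t ≥ b). Since B_t ~ N(0, t), P(B_t ≥ 0.56) = 1 − Φ(0.56/√t) = 1 − Φ(0.56/√5.17) = 1 − Φ(0.2463) ≈ 0.40273. Doubling: P(τ_{0.56} ≤ 5.17) ≈ 2 · 0.40273 = 0.80546 ≈ 0.8055.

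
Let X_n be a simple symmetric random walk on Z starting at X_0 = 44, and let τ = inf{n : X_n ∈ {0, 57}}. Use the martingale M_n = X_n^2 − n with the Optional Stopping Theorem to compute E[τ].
E[τ] = 572

M_n = X_n^2 − n is a martingale (since E[X_{n+1}^2 | F_n] = X_n^2 + 1). By OST (τ has finite mean in a bounded region), E[M_τ] = E[M_0] = X_0^2 − 0 = 44^2 = 1936. Also E[M_τ] = E[X_τ^2] − E[τ]. The walk exits at 0 or 57, with P(hit 57 first) = 44/57, so E[X_τ^2] = 57^2 · 44/57 + 0 = 2508. Thus E[τ] = E[X_τ^2] − E[M_τ] = 2508 − 1936 = 572 = 44(57 − 44) = 572.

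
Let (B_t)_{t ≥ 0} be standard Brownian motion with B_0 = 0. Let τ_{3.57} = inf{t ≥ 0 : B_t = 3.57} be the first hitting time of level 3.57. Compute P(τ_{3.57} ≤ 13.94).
P(τ_{3.57} ≤ 13.94) = 2(1 − Φ(3.57/√13.94)) = 2(1 − Φ(0.9562)) ≈ 0.3390

By the reflection principle for standard BM, P(τ_b ≤ t) = 2 · P(B_t ≥ b). Since B_t ~ N(0, t), P(B_t ≥ 3.57) = 1 − Φ(3.57/√t) = 1 − Φ(3.57/√13.94) = 1 − Φ(0.9562) ≈ 0.16949. Doubling: P(τ_{3.57} ≤ 13.94) ≈ 2 · 0.16949 = 0.33898 ≈ 0.3390.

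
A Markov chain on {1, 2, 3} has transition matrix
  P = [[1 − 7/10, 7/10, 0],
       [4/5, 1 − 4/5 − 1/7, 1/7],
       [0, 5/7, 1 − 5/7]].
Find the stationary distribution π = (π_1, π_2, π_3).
π = (20/41, 35/82, 7/82)

This is a birth-death chain on three states, which satisfies detailed balance: π_1 · P_{12} = π_2 · P_{21} and π_2 · P_{23} = π_3 · P_{32}.
From π_1 · 7/10 = π_2 · 4/5: π_2/π_1 = (7/10)/(4/5) = 7/8.
From π_2 · 1/7 = π_3 · 5/7: π_3/π_2 = (1/7)/(5/7) = 1/5.
Take π_1 proportional to 1; then unnormalized π = (1, 7/8, 7/40). Normalize by dividing by the sum 41/20:
  π = (20/41, 35/82, 7/82).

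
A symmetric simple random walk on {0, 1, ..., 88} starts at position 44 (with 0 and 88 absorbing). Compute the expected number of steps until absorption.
E[τ | X_0 = 44] = 1936

Let v_k = E[τ | X_0 = k]. Boundary: v_0 = v_88 = 0. Recurrence: v_k = 1 + (v_{k-1} + v_{k+1})/2 for 1 ≤ k ≤ 87. The particular solution to v_k − (v_{k-1} + v_{k+1})/2 = 1 is v_k = −k^2. Adding homogeneous solution A + B k and matching boundaries gives v_k = k (88 − k). Substituting k = 44: v_44 = 44 · 44 = 1936.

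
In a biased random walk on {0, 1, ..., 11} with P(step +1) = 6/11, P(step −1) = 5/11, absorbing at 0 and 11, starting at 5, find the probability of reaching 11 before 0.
P(hit 11 before 0) = (1 − (5/6)^5) / (1 − (5/6)^11) = 216997056/313968931

Let u_k denote P(reach 11 before 0 | start at k). Boundary: u_0 = 0, u_11 = 1. Recurrence: u_k = 6/11·u_{k+1} + 5/11·u_{k-1} for 1 ≤ k ≤ 10. Try u_k = A + B·r^k with r = q/p = (5/11)/(6/11) = 5/6. Substitution satisfies the recurrence; boundary conditions give:
  u_k = (1 − r^k) / (1 − r^N) = (1 − (5/6)^5) / (1 − (5/6)^11) = 216997056/313968931.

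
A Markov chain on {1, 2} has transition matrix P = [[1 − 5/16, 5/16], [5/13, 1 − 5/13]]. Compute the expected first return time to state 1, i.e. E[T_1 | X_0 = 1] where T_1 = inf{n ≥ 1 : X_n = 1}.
E[T_1 | X_0 = 1] = 1/π_1 = 29/16

For an irreducible recurrent Markov chain with stationary distribution π, E[T_i | X_0 = i] = 1/π_i (Kac's formula). Here π_1 = (5/13)/(5/16 + 5/13) = (5/13)/(145/208) = 16/29, so E[T_1 | X_0 = 1] = 1/π_1 = (5/16 + 5/13)/(5/13) = (145/208)/(5/13) = 29/16.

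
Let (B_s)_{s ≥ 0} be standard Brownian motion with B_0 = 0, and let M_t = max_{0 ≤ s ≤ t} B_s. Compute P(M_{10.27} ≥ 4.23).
P(M_{10.27} ≥ 4.23) = 2·P(B_{10.27} ≥ 4.23) = 2(1 − Φ(4.23/√10.27)) ≈ 0.1869

By the reflection principle for Brownian motion, P(M_t ≥ a) = 2 · P(B_t ≥ a) for a ≥ 0. Since B_t ~ N(0, t), P(B_t ≥ 4.23) = 1 − Φ(4.23/√t) = 1 − Φ(4.23/√10.27) = 1 − Φ(1.3199). So
  P(M_{10.27} ≥ 4.23) = 2(1 − Φ(1.3199)) ≈ 0.1869.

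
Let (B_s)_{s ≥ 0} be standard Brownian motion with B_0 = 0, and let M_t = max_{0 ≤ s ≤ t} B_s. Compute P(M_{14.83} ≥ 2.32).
P(M_{14.83} ≥ 2.32) = 2·P(B_{14.83} ≥ 2.32) = 2(1 − Φ(2.32/√14.83)) ≈ 0.5469

By the reflection principle for Brownian motion, P(M_t ≥ a) = 2 · P(B_t ≥ a) for a ≥ 0. Since B_t ~ N(0, t), P(B_t ≥ 2.32) = 1 − Φ(2.32/√t) = 1 − Φ(2.32/√14.83) = 1 − Φ(0.6024). So
  P(M_{14.83} ≥ 2.32) = 2(1 − Φ(0.6024)) ≈ 0.5469.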